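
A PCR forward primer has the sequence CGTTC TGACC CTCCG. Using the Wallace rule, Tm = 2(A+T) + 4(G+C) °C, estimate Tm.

Base counts: T=4, C=7, G=3, A=1
So N_AT = 5 and N_GC = 10.
Tm = 2(5) + 4(10) = 10 + 40 = 50°C

50°C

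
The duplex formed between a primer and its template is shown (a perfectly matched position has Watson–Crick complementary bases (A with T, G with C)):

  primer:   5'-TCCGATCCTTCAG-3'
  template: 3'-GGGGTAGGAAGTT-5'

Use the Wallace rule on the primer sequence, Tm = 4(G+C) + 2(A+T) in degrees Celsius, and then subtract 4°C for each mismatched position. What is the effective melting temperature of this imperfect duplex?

28°C

Primer base counts: A=2, T=4, G=2, C=5 → A+T=6, G+C=7
Perfect-match Tm = 2(6) + 4(7) = 12 + 28 = 40°C
Mismatches (positions where the bases are not complementary): 3 (at positions 1, 4, 13)
Effective Tm = 40 − 3×4 = 40 − 12 = 28°C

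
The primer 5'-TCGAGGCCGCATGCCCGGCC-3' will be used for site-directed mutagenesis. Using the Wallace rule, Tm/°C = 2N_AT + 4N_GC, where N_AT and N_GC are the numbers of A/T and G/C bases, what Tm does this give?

72°C

Counting bases: C=9, A=2, T=2, G=7
AT pairs contribute 4, GC pairs contribute 16.
Tm = 4·16 + 2·4 = 64 + 8 = 72°C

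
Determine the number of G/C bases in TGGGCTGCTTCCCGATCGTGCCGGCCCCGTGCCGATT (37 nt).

26

G=12, C=14, A=2, T=9
Total G or C: 12 + 14 = 26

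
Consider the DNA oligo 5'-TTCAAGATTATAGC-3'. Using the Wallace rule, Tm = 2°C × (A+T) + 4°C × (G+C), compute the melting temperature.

G=2, C=2, A=5, T=5
So N_AT = 10 and N_GC = 4.
Tm = 4·4 + 2·10 = 16 + 20 = 36°C

36°C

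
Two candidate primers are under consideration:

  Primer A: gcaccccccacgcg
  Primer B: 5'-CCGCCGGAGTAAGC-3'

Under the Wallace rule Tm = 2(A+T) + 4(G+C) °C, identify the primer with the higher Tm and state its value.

Primer A, 52°C

Primer A: A+T=2, G+C=12 → Tm = 2(2)+4(12) = 52°C
Primer B: A+T=4, G+C=10 → Tm = 2(4)+4(10) = 48°C
52°C vs 48°C → primer A is higher.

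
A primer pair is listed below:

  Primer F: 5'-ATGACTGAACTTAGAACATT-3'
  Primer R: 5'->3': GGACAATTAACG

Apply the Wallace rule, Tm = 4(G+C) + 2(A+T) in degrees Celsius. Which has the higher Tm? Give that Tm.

Primer F: A+T=14, G+C=6 → Tm = 2(14)+4(6) = 52°C
Primer R: A+T=7, G+C=5 → Tm = 2(7)+4(5) = 34°C
52°C vs 34°C → primer F is higher.

Primer F, 52°C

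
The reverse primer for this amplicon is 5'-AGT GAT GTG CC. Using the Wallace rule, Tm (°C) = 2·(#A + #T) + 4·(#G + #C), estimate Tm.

Scanning the sequence gives G=4, A=2, C=2, T=3.
A+T = 5, G+C = 6
Tm = 2×5 + 4×6 = 34°C

34°C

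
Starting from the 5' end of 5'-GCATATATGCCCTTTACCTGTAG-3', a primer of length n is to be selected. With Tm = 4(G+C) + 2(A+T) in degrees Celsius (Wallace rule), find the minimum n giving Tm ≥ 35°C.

n = 12

First 11 bases: GCATATATGCC → Tm = 32°C (< 35°C)
First 12 bases: GCATATATGCCC → Tm = 36°C (≥ 35°C)
Each additional base adds 2°C (A/T) or 4°C (G/C), so Tm is non-decreasing in n; n = 12 is the first length to reach 35°C.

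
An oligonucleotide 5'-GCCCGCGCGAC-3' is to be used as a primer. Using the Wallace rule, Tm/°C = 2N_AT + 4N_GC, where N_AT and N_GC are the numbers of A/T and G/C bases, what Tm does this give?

42°C

Counting bases: T=0, C=6, A=1, G=4
So N_AT = 1 and N_GC = 10.
Tm = 2(1) + 4(10) = 2 + 40 = 42°C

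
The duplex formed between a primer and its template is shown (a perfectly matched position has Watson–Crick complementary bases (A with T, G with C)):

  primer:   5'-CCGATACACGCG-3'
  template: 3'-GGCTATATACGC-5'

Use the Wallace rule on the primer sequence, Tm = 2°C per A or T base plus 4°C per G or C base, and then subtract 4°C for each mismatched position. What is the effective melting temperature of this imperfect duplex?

Primer base counts: A=3, T=1, G=3, C=5 → A+T=4, G+C=8
Perfect-match Tm = 2(4) + 4(8) = 8 + 32 = 40°C
Mismatches (positions where the bases are not complementary): 2 (at positions 7, 9)
Effective Tm = 40 − 2×4 = 40 − 8 = 32°C

32°C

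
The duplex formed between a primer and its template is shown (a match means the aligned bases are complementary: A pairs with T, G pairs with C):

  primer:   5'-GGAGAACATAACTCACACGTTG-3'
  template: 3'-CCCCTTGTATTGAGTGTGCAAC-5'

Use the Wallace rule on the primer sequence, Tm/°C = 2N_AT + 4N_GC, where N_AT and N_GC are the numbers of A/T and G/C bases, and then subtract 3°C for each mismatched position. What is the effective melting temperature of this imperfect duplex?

Primer base counts: A=8, T=4, G=5, C=5 → A+T=12, G+C=10
Perfect-match Tm = 2(12) + 4(10) = 24 + 40 = 64°C
Mismatches (positions where the bases are not complementary): 1 (at position 3)
Effective Tm = 64 − 1×3 = 64 − 3 = 61°C

61°C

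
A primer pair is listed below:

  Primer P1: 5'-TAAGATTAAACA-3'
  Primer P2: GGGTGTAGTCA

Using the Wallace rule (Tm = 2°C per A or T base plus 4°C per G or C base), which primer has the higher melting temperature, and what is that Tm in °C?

Primer P1: A+T=10, G+C=2 → Tm = 2(10)+4(2) = 28°C
Primer P2: A+T=5, G+C=6 → Tm = 2(5)+4(6) = 34°C
28°C vs 34°C → primer P2 is higher.

Primer P2, 34°C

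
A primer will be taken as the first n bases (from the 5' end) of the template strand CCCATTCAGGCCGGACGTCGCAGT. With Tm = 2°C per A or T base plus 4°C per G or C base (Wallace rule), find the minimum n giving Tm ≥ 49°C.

n = 15

First 14 bases: CCCATTCAGGCCGG → Tm = 48°C (< 49°C)
First 15 bases: CCCATTCAGGCCGGA → Tm = 50°C (≥ 49°C)
Since every base adds ≥2°C, Tm only increases with n, so the threshold is first crossed at n = 15.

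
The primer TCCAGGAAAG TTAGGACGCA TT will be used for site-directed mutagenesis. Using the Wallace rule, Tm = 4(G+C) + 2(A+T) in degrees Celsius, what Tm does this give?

64°C

Base counts: T=5, A=7, G=6, C=4
So N_AT = 12 and N_GC = 10.
Tm = 4·10 + 2·12 = 40 + 24 = 64°C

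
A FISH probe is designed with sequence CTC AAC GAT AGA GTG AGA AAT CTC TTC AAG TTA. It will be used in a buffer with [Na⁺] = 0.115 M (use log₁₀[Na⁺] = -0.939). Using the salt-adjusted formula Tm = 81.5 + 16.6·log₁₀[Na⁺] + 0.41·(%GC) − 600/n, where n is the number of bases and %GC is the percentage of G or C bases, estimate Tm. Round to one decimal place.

Length n = 33. Base counts: G=6, C=6, A=12, T=9
G+C = 12, so %GC = 12/33 × 100 = 36.364%
Salt term: 16.6 × (-0.939) = -15.587
GC term: 0.41 × 36.364 = 14.909; length term: −600/33 = −18.182
Tm = 81.5 + (-15.587) + 14.909 − 18.182 = 62.64 → 62.6°C

62.6°C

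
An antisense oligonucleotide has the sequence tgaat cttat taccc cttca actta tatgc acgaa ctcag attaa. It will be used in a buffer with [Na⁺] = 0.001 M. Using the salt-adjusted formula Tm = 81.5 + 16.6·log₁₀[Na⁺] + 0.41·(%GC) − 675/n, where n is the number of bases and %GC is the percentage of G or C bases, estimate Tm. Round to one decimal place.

30.4°C

Length n = 45. Base counts: C=11, G=4, A=15, T=15
G+C = 15, so %GC = 15/45 × 100 = 33.333%
Salt term: 16.6 × (-3) = -49.8
GC term: 0.41 × 33.333 = 13.667; length term: −675/45 = −15
Tm = 81.5 + (-49.8) + 13.667 − 15 = 30.367 → 30.4°C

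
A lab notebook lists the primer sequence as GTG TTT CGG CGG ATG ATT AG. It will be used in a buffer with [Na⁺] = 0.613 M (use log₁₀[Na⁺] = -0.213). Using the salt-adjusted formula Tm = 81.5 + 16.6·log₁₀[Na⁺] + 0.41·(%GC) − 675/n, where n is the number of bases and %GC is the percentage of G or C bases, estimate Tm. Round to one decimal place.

64.7°C

Length n = 20. Scanning the sequence gives C=2, G=8, A=3, T=7.
G+C = 10, so %GC = 10/20 × 100 = 50%
Salt term: 16.6 × (-0.213) = -3.536
GC term: 0.41 × 50 = 20.5; length term: −675/20 = −33.75
Tm = 81.5 + (-3.536) + 20.5 − 33.75 = 64.714 → 64.7°C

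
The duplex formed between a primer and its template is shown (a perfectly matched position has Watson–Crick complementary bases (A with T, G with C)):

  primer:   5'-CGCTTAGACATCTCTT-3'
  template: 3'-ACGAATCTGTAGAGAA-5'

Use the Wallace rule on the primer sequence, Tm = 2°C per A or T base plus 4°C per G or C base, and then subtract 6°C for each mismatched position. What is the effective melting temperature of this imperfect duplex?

40°C

Primer base counts: A=3, T=6, G=2, C=5 → A+T=9, G+C=7
Perfect-match Tm = 2(9) + 4(7) = 18 + 28 = 46°C
Mismatches (positions where the bases are not complementary): 1 (at position 1)
Effective Tm = 46 − 1×6 = 46 − 6 = 40°C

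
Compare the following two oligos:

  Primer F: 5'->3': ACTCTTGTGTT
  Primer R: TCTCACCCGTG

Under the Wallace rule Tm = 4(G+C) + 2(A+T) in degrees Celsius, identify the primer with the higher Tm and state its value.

Primer R, 36°C

Primer F: A+T=7, G+C=4 → Tm = 2(7)+4(4) = 30°C
Primer R: A+T=4, G+C=7 → Tm = 2(4)+4(7) = 36°C
30°C vs 36°C → primer R is higher.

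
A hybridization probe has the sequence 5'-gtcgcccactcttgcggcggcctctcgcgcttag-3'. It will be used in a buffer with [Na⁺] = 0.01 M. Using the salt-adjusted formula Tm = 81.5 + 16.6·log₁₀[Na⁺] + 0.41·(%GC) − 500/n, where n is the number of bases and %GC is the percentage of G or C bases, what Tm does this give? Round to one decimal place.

62.5°C

Length n = 34. Base counts: A=2, T=8, G=10, C=14
G+C = 24, so %GC = 24/34 × 100 = 70.588%
Salt term: 16.6 × (-2) = -33.2
GC term: 0.41 × 70.588 = 28.941; length term: −500/34 = −14.706
Tm = 81.5 + (-33.2) + 28.941 − 14.706 = 62.535 → 62.5°C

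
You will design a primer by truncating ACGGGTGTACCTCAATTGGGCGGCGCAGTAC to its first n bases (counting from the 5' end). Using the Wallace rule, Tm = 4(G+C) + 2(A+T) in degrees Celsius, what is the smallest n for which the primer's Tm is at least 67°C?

First 21 bases: ACGGGTGTACCTCAATTGGGC → Tm = 66°C (< 67°C)
First 22 bases: ACGGGTGTACCTCAATTGGGCG → Tm = 70°C (≥ 67°C)
Since every base adds ≥2°C, Tm only increases with n, so the threshold is first crossed at n = 22.

n = 22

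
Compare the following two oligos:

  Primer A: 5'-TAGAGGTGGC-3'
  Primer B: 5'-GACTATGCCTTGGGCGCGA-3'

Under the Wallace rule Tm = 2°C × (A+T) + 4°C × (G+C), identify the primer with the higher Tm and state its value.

Primer A: A+T=4, G+C=6 → Tm = 2(4)+4(6) = 32°C
Primer B: A+T=7, G+C=12 → Tm = 2(7)+4(12) = 62°C
32°C vs 62°C → primer B is higher.

Primer B, 62°C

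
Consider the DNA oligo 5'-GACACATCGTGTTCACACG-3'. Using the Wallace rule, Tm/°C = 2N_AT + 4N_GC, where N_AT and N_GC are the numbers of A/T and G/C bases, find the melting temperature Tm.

58°C

Base counts: G=4, T=4, C=6, A=5
So N_AT = 9 and N_GC = 10.
Tm = 2(9) + 4(10) = 18 + 40 = 58°C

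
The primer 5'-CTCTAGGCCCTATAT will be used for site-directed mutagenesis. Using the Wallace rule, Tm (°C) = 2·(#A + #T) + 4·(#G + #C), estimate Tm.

44°C

Counting bases: T=5, A=3, G=2, C=5
AT pairs contribute 8, GC pairs contribute 7.
Tm = 2(8) + 4(7) = 16 + 28 = 44°C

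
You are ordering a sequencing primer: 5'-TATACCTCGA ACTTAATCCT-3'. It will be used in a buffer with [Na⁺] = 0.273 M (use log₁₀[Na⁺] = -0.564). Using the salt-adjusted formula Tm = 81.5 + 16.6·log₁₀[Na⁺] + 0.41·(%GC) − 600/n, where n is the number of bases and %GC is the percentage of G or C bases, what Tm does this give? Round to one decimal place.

Length n = 20. T=7, A=6, G=1, C=6
G+C = 7, so %GC = 7/20 × 100 = 35%
Salt term: 16.6 × (-0.564) = -9.362
GC term: 0.41 × 35 = 14.35; length term: −600/20 = −30
Tm = 81.5 + (-9.362) + 14.35 − 30 = 56.488 → 56.5°C

56.5°C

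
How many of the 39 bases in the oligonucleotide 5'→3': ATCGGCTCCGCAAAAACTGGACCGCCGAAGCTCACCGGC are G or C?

Counting bases: C=15, A=10, T=4, G=10
Total G or C: 10 + 15 = 25

25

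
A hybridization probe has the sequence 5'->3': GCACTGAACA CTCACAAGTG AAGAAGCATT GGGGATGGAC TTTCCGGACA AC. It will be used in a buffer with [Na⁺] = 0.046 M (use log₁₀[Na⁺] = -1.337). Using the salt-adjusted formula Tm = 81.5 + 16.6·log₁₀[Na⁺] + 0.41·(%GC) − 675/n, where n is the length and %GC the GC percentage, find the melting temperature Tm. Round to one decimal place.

66.8°C

Length n = 52. Scanning the sequence gives C=12, T=9, A=17, G=14.
G+C = 26, so %GC = 26/52 × 100 = 50%
Salt term: 16.6 × (-1.337) = -22.194
GC term: 0.41 × 50 = 20.5; length term: −675/52 = −12.981
Tm = 81.5 + (-22.194) + 20.5 − 12.981 = 66.825 → 66.8°C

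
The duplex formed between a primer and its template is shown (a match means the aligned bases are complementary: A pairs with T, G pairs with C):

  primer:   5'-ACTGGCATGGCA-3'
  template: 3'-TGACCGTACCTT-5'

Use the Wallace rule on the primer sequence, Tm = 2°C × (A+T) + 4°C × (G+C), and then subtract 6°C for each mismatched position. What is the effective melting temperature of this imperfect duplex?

Primer base counts: A=3, T=2, G=4, C=3 → A+T=5, G+C=7
Perfect-match Tm = 2(5) + 4(7) = 10 + 28 = 38°C
Mismatches (positions where the bases are not complementary): 1 (at position 11)
Effective Tm = 38 − 1×6 = 38 − 6 = 32°C

32°C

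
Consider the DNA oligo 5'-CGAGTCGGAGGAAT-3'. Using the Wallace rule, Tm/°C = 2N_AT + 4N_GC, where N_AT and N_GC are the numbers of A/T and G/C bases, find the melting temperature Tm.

44°C

Scanning the sequence gives T=2, G=6, A=4, C=2.
So N_AT = 6 and N_GC = 8.
Tm = 2(6) + 4(8) = 12 + 32 = 44°C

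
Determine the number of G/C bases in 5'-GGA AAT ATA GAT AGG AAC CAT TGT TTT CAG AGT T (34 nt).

Scanning the sequence gives G=8, C=3, A=12, T=11.
Total G or C: 8 + 3 = 11

11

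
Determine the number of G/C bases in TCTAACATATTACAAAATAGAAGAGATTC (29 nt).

Scanning the sequence gives A=14, T=8, G=3, C=4.
G+C = 3 + 4 = 7

7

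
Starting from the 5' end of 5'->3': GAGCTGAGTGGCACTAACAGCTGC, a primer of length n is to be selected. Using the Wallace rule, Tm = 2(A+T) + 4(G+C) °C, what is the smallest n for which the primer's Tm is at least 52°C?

n = 17

First 16 bases: GAGCTGAGTGGCACTA → Tm = 50°C (< 52°C)
First 17 bases: GAGCTGAGTGGCACTAA → Tm = 52°C (≥ 52°C)
Since every base adds ≥2°C, Tm only increases with n, so the threshold is first crossed at n = 17.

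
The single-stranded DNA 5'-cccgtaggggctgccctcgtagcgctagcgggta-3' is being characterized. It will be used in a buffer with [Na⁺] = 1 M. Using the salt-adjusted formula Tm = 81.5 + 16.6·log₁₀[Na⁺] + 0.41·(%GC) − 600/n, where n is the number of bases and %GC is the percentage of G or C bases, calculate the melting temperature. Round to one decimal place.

92.8°C

Length n = 34. Base counts: C=11, T=6, G=13, A=4
G+C = 24, so %GC = 24/34 × 100 = 70.588%
Salt term: 16.6 × (0) = 0
GC term: 0.41 × 70.588 = 28.941; length term: −600/34 = −17.647
Tm = 81.5 + (0) + 28.941 − 17.647 = 92.794 → 92.8°C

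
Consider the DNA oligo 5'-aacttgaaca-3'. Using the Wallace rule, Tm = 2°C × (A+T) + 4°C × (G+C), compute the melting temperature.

26°C

Scanning the sequence gives C=2, T=2, A=5, G=1.
So N_AT = 7 and N_GC = 3.
Tm = 2(7) + 4(3) = 14 + 12 = 26°C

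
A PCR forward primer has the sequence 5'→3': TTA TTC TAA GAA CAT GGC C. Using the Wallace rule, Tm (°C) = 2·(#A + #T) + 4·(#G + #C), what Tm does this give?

Counting bases: G=3, C=4, A=6, T=6
So N_AT = 12 and N_GC = 7.
Tm = 2×12 + 4×7 = 52°C

52°C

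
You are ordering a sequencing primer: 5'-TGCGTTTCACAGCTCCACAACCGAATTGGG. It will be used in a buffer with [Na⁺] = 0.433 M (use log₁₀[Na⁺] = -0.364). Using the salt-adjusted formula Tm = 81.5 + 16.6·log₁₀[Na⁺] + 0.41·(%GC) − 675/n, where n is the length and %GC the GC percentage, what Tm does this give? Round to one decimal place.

Length n = 30. G=7, T=7, C=9, A=7
G+C = 16, so %GC = 16/30 × 100 = 53.333%
Salt term: 16.6 × (-0.364) = -6.042
GC term: 0.41 × 53.333 = 21.867; length term: −675/30 = −22.5
Tm = 81.5 + (-6.042) + 21.867 − 22.5 = 74.825 → 74.8°C

74.8°C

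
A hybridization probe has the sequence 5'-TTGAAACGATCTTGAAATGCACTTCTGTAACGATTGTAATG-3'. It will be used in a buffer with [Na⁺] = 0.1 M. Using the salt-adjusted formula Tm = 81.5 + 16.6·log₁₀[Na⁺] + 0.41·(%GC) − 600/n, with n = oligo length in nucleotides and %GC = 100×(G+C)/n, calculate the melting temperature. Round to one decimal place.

64.3°C

Length n = 41. T=14, G=8, A=13, C=6
G+C = 14, so %GC = 14/41 × 100 = 34.146%
Salt term: 16.6 × (-1) = -16.6
GC term: 0.41 × 34.146 = 14; length term: −600/41 = −14.634
Tm = 81.5 + (-16.6) + 14 − 14.634 = 64.266 → 64.3°C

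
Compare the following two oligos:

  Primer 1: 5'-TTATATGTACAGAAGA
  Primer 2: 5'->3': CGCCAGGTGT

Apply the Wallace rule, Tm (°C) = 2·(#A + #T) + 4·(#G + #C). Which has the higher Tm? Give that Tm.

Primer 1, 40°C

Primer 1: A+T=12, G+C=4 → Tm = 2(12)+4(4) = 40°C
Primer 2: A+T=3, G+C=7 → Tm = 2(3)+4(7) = 34°C
40°C vs 34°C → primer 1 is higher.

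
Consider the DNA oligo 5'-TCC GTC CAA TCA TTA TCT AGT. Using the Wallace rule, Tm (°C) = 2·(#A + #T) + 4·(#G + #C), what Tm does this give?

58°C

Base counts: A=5, C=6, G=2, T=8
AT pairs contribute 13, GC pairs contribute 8.
Tm = 2(13) + 4(8) = 26 + 32 = 58°C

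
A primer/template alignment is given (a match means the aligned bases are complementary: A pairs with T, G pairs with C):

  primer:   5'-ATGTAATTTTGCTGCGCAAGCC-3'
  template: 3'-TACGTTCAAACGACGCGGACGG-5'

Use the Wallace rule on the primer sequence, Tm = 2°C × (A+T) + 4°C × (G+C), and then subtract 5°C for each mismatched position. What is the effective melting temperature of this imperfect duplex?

44°C

Primer base counts: A=5, T=7, G=5, C=5 → A+T=12, G+C=10
Perfect-match Tm = 2(12) + 4(10) = 24 + 40 = 64°C
Mismatches (positions where the bases are not complementary): 4 (at positions 4, 7, 18, 19)
Effective Tm = 64 − 4×5 = 64 − 20 = 44°C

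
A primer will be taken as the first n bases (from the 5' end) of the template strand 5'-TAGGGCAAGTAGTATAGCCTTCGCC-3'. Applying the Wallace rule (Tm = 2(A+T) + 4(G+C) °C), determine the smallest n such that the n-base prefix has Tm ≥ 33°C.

First 11 bases: TAGGGCAAGTA → Tm = 32°C (< 33°C)
First 12 bases: TAGGGCAAGTAG → Tm = 36°C (≥ 33°C)
Since every base adds ≥2°C, Tm only increases with n, so the threshold is first crossed at n = 12.

n = 12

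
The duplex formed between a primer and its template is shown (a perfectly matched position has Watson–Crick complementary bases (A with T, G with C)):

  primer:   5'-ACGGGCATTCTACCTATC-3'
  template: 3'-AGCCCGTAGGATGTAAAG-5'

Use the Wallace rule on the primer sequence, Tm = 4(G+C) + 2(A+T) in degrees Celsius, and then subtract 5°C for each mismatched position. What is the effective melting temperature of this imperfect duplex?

Primer base counts: A=4, T=5, G=3, C=6 → A+T=9, G+C=9
Perfect-match Tm = 2(9) + 4(9) = 18 + 36 = 54°C
Mismatches (positions where the bases are not complementary): 4 (at positions 1, 9, 14, 16)
Effective Tm = 54 − 4×5 = 54 − 20 = 34°C

34°C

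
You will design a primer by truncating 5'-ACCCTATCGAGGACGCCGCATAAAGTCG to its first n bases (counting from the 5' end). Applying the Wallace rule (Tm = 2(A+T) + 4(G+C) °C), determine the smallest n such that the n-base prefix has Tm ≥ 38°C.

First 11 bases: ACCCTATCGAG → Tm = 34°C (< 38°C)
First 12 bases: ACCCTATCGAGG → Tm = 38°C (≥ 38°C)
Since every base adds ≥2°C, Tm only increases with n, so the threshold is first crossed at n = 12.

n = 12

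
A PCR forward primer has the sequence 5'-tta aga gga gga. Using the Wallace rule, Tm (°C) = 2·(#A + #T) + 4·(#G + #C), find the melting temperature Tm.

34°C

Base counts: T=2, C=0, A=5, G=5
A+T = 7, G+C = 5
Tm = 2×7 + 4×5 = 34°C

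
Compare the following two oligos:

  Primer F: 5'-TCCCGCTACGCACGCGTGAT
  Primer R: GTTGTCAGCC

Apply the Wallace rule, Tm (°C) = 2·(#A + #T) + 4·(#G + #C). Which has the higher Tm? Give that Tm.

Primer F: A+T=7, G+C=13 → Tm = 2(7)+4(13) = 66°C
Primer R: A+T=4, G+C=6 → Tm = 2(4)+4(6) = 32°C
66°C vs 32°C → primer F is higher.

Primer F, 66°C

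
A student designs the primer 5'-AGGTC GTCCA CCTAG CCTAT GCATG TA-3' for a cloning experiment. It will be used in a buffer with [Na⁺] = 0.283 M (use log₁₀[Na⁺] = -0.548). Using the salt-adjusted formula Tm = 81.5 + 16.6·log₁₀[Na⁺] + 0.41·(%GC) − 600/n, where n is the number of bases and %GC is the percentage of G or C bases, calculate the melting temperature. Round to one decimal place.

Length n = 27. Counting bases: C=8, A=6, T=7, G=6
G+C = 14, so %GC = 14/27 × 100 = 51.852%
Salt term: 16.6 × (-0.548) = -9.097
GC term: 0.41 × 51.852 = 21.259; length term: −600/27 = −22.222
Tm = 81.5 + (-9.097) + 21.259 − 22.222 = 71.44 → 71.4°C

71.4°C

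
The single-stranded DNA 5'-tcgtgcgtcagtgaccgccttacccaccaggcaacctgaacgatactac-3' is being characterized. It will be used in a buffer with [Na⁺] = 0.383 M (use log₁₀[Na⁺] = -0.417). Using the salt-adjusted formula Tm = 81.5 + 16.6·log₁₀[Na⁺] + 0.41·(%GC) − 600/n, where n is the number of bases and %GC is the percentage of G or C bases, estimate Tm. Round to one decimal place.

85.8°C

Length n = 49. Counting bases: G=10, A=12, T=9, C=18
G+C = 28, so %GC = 28/49 × 100 = 57.143%
Salt term: 16.6 × (-0.417) = -6.922
GC term: 0.41 × 57.143 = 23.429; length term: −600/49 = −12.245
Tm = 81.5 + (-6.922) + 23.429 − 12.245 = 85.762 → 85.8°C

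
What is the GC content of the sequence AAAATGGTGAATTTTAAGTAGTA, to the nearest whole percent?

Base counts: G=5, T=8, C=0, A=10
G+C = 5 + 0 = 5 out of 23 bases
%GC = 5/23 × 100 = 21.74% ≈ 22%

22%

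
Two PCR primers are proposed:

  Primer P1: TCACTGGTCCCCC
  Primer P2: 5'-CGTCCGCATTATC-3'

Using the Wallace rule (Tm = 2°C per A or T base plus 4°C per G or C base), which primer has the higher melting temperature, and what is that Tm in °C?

Primer P1: A+T=4, G+C=9 → Tm = 2(4)+4(9) = 44°C
Primer P2: A+T=6, G+C=7 → Tm = 2(6)+4(7) = 40°C
44°C vs 40°C → primer P1 is higher.

Primer P1, 44°C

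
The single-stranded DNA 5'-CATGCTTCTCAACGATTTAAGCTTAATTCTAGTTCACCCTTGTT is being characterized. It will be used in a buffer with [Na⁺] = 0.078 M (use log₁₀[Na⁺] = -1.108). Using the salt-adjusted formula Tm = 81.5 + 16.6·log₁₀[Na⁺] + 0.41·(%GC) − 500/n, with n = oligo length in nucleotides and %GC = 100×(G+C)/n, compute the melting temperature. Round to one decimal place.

Length n = 44. T=18, A=10, G=5, C=11
G+C = 16, so %GC = 16/44 × 100 = 36.364%
Salt term: 16.6 × (-1.108) = -18.393
GC term: 0.41 × 36.364 = 14.909; length term: −500/44 = −11.364
Tm = 81.5 + (-18.393) + 14.909 − 11.364 = 66.652 → 66.7°C

66.7°C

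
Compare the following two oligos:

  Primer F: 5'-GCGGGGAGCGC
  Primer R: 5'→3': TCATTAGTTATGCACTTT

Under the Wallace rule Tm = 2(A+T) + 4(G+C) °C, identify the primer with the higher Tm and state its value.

Primer F: A+T=1, G+C=10 → Tm = 2(1)+4(10) = 42°C
Primer R: A+T=13, G+C=5 → Tm = 2(13)+4(5) = 46°C
42°C vs 46°C → primer R is higher.

Primer R, 46°C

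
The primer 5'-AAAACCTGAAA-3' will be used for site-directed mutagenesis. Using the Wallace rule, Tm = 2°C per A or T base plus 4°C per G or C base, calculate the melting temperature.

28°C

Counting bases: A=7, G=1, C=2, T=1
AT pairs contribute 8, GC pairs contribute 3.
Tm = 4·3 + 2·8 = 12 + 16 = 28°C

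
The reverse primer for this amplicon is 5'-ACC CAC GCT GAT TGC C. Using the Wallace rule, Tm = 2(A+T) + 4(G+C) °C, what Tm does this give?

Counting bases: A=3, G=3, C=7, T=3
AT pairs contribute 6, GC pairs contribute 10.
Tm = 2(6) + 4(10) = 12 + 40 = 52°C

52°C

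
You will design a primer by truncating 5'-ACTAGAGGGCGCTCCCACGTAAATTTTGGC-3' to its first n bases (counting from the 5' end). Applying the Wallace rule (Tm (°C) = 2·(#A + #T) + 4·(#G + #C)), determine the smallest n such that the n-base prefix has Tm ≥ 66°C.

n = 20

First 19 bases: ACTAGAGGGCGCTCCCACG → Tm = 64°C (< 66°C)
First 20 bases: ACTAGAGGGCGCTCCCACGT → Tm = 66°C (≥ 66°C)
Each additional base adds 2°C (A/T) or 4°C (G/C), so Tm is non-decreasing in n; n = 20 is the first length to reach 66°C.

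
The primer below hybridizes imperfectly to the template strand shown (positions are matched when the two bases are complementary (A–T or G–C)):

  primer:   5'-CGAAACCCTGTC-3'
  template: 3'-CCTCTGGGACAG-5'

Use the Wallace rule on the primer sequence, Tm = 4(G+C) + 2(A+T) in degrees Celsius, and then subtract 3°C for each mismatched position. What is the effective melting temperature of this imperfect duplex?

32°C

Primer base counts: A=3, T=2, G=2, C=5 → A+T=5, G+C=7
Perfect-match Tm = 2(5) + 4(7) = 10 + 28 = 38°C
Mismatches (positions where the bases are not complementary): 2 (at positions 1, 4)
Effective Tm = 38 − 2×3 = 38 − 6 = 32°C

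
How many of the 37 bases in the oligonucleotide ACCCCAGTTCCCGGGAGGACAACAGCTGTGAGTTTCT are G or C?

21

Scanning the sequence gives A=8, T=8, C=11, G=10.
G+C = 10 + 11 = 21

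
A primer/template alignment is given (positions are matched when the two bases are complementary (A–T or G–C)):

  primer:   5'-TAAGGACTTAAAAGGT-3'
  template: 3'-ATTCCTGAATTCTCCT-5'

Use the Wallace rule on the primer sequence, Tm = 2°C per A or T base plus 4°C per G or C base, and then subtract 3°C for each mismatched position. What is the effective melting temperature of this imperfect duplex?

Primer base counts: A=7, T=4, G=4, C=1 → A+T=11, G+C=5
Perfect-match Tm = 2(11) + 4(5) = 22 + 20 = 42°C
Mismatches (positions where the bases are not complementary): 2 (at positions 12, 16)
Effective Tm = 42 − 2×3 = 42 − 6 = 36°C

36°C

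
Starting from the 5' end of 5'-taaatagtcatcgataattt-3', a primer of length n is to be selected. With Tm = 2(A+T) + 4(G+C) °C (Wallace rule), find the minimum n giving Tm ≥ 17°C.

n = 8

First 7 bases: TAAATAG → Tm = 16°C (< 17°C)
First 8 bases: TAAATAGT → Tm = 18°C (≥ 17°C)
Since every base adds ≥2°C, Tm only increases with n, so the threshold is first crossed at n = 8.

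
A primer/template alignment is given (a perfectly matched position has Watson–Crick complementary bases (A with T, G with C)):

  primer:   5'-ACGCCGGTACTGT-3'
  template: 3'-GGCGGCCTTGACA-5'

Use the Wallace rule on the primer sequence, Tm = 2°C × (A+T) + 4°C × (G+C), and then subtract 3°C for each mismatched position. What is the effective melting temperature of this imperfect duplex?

Primer base counts: A=2, T=3, G=4, C=4 → A+T=5, G+C=8
Perfect-match Tm = 2(5) + 4(8) = 10 + 32 = 42°C
Mismatches (positions where the bases are not complementary): 2 (at positions 1, 8)
Effective Tm = 42 − 2×3 = 42 − 6 = 36°C

36°C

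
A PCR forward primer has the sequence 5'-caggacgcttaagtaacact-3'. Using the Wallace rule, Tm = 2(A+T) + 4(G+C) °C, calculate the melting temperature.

Counting bases: A=7, C=5, T=4, G=4
So N_AT = 11 and N_GC = 9.
Tm = 2(11) + 4(9) = 22 + 36 = 58°C

58°C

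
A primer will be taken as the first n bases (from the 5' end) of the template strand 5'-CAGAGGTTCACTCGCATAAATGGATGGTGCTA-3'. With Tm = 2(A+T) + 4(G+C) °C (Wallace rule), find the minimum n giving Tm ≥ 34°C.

n = 11

First 10 bases: CAGAGGTTCA → Tm = 30°C (< 34°C)
First 11 bases: CAGAGGTTCAC → Tm = 34°C (≥ 34°C)
Each additional base adds 2°C (A/T) or 4°C (G/C), so Tm is non-decreasing in n; n = 11 is the first length to reach 34°C.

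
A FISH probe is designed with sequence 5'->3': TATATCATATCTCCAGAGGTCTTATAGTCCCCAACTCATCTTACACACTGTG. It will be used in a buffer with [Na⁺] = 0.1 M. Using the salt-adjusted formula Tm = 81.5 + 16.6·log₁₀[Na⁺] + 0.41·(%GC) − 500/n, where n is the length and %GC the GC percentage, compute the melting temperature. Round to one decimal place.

Length n = 52. T=17, A=14, C=15, G=6
G+C = 21, so %GC = 21/52 × 100 = 40.385%
Salt term: 16.6 × (-1) = -16.6
GC term: 0.41 × 40.385 = 16.558; length term: −500/52 = −9.615
Tm = 81.5 + (-16.6) + 16.558 − 9.615 = 71.843 → 71.8°C

71.8°C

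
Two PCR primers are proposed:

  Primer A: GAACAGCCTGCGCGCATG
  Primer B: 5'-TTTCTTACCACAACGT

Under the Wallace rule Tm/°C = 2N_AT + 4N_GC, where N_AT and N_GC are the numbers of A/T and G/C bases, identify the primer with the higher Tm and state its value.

Primer A, 60°C

Primer A: A+T=6, G+C=12 → Tm = 2(6)+4(12) = 60°C
Primer B: A+T=10, G+C=6 → Tm = 2(10)+4(6) = 44°C
60°C vs 44°C → primer A is higher.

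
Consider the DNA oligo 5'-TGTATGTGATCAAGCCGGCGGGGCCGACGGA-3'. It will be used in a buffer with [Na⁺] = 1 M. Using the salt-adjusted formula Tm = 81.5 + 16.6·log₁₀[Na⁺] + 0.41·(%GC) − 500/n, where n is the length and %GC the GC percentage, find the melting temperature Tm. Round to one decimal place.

91.8°C

Length n = 31. Scanning the sequence gives A=6, T=5, C=7, G=13.
G+C = 20, so %GC = 20/31 × 100 = 64.516%
Salt term: 16.6 × (0) = 0
GC term: 0.41 × 64.516 = 26.452; length term: −500/31 = −16.129
Tm = 81.5 + (0) + 26.452 − 16.129 = 91.823 → 91.8°C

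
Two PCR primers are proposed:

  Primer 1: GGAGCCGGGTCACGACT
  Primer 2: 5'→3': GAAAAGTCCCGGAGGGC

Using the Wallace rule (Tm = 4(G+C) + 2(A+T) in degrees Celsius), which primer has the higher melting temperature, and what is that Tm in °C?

Primer 1, 58°C

Primer 1: A+T=5, G+C=12 → Tm = 2(5)+4(12) = 58°C
Primer 2: A+T=6, G+C=11 → Tm = 2(6)+4(11) = 56°C
58°C vs 56°C → primer 1 is higher.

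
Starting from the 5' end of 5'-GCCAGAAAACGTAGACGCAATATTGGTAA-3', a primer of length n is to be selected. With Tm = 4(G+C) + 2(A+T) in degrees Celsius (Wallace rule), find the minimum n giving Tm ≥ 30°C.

First 9 bases: GCCAGAAAA → Tm = 26°C (< 30°C)
First 10 bases: GCCAGAAAAC → Tm = 30°C (≥ 30°C)
Each additional base adds 2°C (A/T) or 4°C (G/C), so Tm is non-decreasing in n; n = 10 is the first length to reach 30°C.

n = 10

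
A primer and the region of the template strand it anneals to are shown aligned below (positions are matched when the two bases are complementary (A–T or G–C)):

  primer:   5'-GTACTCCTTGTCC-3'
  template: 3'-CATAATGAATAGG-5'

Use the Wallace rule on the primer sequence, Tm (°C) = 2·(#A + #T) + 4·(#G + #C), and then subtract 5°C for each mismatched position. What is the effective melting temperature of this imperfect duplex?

Primer base counts: A=1, T=5, G=2, C=5 → A+T=6, G+C=7
Perfect-match Tm = 2(6) + 4(7) = 12 + 28 = 40°C
Mismatches (positions where the bases are not complementary): 3 (at positions 4, 6, 10)
Effective Tm = 40 − 3×5 = 40 − 15 = 25°C

25°C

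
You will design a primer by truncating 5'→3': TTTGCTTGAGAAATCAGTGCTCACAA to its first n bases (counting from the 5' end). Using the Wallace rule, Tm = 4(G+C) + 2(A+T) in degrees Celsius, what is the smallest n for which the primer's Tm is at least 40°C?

n = 15

First 14 bases: TTTGCTTGAGAAAT → Tm = 36°C (< 40°C)
First 15 bases: TTTGCTTGAGAAATC → Tm = 40°C (≥ 40°C)
Each additional base adds 2°C (A/T) or 4°C (G/C), so Tm is non-decreasing in n; n = 15 is the first length to reach 40°C.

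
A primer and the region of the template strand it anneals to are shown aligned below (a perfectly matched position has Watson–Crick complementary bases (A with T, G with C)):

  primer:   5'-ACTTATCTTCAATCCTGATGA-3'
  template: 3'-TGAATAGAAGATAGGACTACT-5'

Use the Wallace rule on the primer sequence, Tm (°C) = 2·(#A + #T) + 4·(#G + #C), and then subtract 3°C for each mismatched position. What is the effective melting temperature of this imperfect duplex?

53°C

Primer base counts: A=6, T=8, G=2, C=5 → A+T=14, G+C=7
Perfect-match Tm = 2(14) + 4(7) = 28 + 28 = 56°C
Mismatches (positions where the bases are not complementary): 1 (at position 11)
Effective Tm = 56 − 1×3 = 56 − 3 = 53°C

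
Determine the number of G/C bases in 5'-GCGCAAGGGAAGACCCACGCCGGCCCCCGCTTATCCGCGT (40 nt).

Counting bases: A=7, G=12, C=17, T=4
Total G or C: 12 + 17 = 29

29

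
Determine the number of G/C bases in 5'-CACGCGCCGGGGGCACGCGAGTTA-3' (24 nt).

18

T=2, C=8, G=10, A=4
G+C = 10 + 8 = 18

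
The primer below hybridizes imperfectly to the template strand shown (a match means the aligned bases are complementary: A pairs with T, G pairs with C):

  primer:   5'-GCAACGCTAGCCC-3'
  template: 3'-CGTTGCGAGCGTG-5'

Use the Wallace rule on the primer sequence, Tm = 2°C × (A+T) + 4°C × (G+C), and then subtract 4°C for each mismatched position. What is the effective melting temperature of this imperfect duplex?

36°C

Primer base counts: A=3, T=1, G=3, C=6 → A+T=4, G+C=9
Perfect-match Tm = 2(4) + 4(9) = 8 + 36 = 44°C
Mismatches (positions where the bases are not complementary): 2 (at positions 9, 12)
Effective Tm = 44 − 2×4 = 44 − 8 = 36°C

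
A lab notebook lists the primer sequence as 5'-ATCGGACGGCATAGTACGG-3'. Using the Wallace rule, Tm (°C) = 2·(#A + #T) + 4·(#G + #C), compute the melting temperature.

Base counts: C=4, G=7, T=3, A=5
AT pairs contribute 8, GC pairs contribute 11.
Tm = 2×8 + 4×11 = 60°C

60°C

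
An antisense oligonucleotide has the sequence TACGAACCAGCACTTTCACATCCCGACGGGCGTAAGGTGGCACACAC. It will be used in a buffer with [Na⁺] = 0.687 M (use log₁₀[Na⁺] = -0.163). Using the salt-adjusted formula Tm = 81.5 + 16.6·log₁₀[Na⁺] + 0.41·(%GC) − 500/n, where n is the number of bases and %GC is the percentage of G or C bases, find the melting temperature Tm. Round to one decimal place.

91.7°C

Length n = 47. T=7, G=11, A=13, C=16
G+C = 27, so %GC = 27/47 × 100 = 57.447%
Salt term: 16.6 × (-0.163) = -2.706
GC term: 0.41 × 57.447 = 23.553; length term: −500/47 = −10.638
Tm = 81.5 + (-2.706) + 23.553 − 10.638 = 91.709 → 91.7°C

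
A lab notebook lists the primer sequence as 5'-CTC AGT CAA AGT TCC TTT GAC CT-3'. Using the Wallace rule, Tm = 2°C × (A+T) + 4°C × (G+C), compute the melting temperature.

A=5, C=7, G=3, T=8
So N_AT = 13 and N_GC = 10.
Tm = 2×13 + 4×10 = 66°C

66°C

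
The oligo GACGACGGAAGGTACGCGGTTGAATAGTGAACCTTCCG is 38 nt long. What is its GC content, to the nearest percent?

55%

Scanning the sequence gives A=10, C=8, T=7, G=13.
G+C = 13 + 8 = 21 out of 38 bases
%GC = 21/38 × 100 = 55.26% ≈ 55%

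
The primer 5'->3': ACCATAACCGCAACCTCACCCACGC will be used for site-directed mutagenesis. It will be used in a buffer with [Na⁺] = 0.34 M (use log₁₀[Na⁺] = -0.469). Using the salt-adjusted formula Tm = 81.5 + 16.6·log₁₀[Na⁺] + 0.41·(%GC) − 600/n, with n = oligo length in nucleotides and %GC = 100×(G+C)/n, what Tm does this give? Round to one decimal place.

74.3°C

Length n = 25. Base counts: A=8, G=2, C=13, T=2
G+C = 15, so %GC = 15/25 × 100 = 60%
Salt term: 16.6 × (-0.469) = -7.785
GC term: 0.41 × 60 = 24.6; length term: −600/25 = −24
Tm = 81.5 + (-7.785) + 24.6 − 24 = 74.315 → 74.3°C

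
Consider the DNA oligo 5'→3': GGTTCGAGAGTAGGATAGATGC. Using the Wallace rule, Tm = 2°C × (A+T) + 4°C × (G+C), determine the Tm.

Scanning the sequence gives A=6, C=2, T=5, G=9.
A+T = 11, G+C = 11
Tm = 4·11 + 2·11 = 44 + 22 = 66°C

66°C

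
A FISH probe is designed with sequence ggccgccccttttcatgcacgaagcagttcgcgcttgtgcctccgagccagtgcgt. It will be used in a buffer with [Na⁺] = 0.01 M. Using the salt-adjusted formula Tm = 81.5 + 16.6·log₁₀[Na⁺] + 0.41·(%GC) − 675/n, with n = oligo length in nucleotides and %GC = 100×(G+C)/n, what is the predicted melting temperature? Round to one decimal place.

62.6°C

Length n = 56. Scanning the sequence gives A=7, G=16, T=13, C=20.
G+C = 36, so %GC = 36/56 × 100 = 64.286%
Salt term: 16.6 × (-2) = -33.2
GC term: 0.41 × 64.286 = 26.357; length term: −675/56 = −12.054
Tm = 81.5 + (-33.2) + 26.357 − 12.054 = 62.603 → 62.6°C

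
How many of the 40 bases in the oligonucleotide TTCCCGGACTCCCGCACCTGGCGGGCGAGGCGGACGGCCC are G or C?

Counting bases: G=15, T=4, A=4, C=17
G+C = 15 + 17 = 32

32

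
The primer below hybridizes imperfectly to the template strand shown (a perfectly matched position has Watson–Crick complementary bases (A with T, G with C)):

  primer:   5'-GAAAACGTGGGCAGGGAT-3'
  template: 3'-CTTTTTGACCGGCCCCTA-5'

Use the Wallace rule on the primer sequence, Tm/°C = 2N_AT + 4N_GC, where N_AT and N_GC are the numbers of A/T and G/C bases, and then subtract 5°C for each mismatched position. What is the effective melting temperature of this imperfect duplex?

Primer base counts: A=6, T=2, G=8, C=2 → A+T=8, G+C=10
Perfect-match Tm = 2(8) + 4(10) = 16 + 40 = 56°C
Mismatches (positions where the bases are not complementary): 4 (at positions 6, 7, 11, 13)
Effective Tm = 56 − 4×5 = 56 − 20 = 36°C

36°C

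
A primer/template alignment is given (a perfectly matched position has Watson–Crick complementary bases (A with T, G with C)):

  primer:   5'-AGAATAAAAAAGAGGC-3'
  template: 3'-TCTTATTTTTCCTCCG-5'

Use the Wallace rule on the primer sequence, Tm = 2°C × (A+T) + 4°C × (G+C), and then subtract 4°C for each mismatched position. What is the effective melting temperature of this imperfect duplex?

Primer base counts: A=10, T=1, G=4, C=1 → A+T=11, G+C=5
Perfect-match Tm = 2(11) + 4(5) = 22 + 20 = 42°C
Mismatches (positions where the bases are not complementary): 1 (at position 11)
Effective Tm = 42 − 1×4 = 42 − 4 = 38°C

38°C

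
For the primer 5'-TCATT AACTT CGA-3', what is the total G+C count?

4

Base counts: G=1, T=5, C=3, A=4
Total G or C: 1 + 3 = 4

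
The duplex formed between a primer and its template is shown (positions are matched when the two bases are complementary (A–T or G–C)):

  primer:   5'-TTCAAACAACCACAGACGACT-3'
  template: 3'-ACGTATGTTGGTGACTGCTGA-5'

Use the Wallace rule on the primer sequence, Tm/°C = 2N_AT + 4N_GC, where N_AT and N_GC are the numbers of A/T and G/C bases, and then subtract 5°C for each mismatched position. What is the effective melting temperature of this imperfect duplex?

45°C

Primer base counts: A=9, T=3, G=2, C=7 → A+T=12, G+C=9
Perfect-match Tm = 2(12) + 4(9) = 24 + 36 = 60°C
Mismatches (positions where the bases are not complementary): 3 (at positions 2, 5, 14)
Effective Tm = 60 − 3×5 = 60 − 15 = 45°C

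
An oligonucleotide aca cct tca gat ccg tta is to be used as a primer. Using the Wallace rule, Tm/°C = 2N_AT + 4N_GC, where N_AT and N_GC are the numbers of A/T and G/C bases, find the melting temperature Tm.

Scanning the sequence gives C=6, G=2, T=5, A=5.
AT pairs contribute 10, GC pairs contribute 8.
Tm = 2×10 + 4×8 = 52°C

52°C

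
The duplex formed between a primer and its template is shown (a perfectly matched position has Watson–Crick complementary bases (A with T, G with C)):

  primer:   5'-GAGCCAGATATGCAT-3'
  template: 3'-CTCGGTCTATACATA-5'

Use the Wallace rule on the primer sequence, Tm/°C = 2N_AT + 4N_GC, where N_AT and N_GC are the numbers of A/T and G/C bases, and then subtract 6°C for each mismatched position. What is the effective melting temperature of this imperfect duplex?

Primer base counts: A=5, T=3, G=4, C=3 → A+T=8, G+C=7
Perfect-match Tm = 2(8) + 4(7) = 16 + 28 = 44°C
Mismatches (positions where the bases are not complementary): 1 (at position 13)
Effective Tm = 44 − 1×6 = 44 − 6 = 38°C

38°C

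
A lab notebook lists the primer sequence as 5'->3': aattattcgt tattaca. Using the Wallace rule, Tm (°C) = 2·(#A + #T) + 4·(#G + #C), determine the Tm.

Base counts: C=2, G=1, T=8, A=6
AT pairs contribute 14, GC pairs contribute 3.
Tm = 2(14) + 4(3) = 28 + 12 = 40°C

40°C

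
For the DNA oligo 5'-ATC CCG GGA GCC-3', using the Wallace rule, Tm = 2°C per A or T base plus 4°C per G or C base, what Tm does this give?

G=4, C=5, A=2, T=1
AT pairs contribute 3, GC pairs contribute 9.
Tm = 4·9 + 2·3 = 36 + 6 = 42°C

42°C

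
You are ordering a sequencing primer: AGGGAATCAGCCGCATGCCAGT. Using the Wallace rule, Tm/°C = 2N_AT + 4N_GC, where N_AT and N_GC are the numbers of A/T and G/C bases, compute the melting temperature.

C=6, T=3, A=6, G=7
So N_AT = 9 and N_GC = 13.
Tm = 2×9 + 4×13 = 70°C

70°C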